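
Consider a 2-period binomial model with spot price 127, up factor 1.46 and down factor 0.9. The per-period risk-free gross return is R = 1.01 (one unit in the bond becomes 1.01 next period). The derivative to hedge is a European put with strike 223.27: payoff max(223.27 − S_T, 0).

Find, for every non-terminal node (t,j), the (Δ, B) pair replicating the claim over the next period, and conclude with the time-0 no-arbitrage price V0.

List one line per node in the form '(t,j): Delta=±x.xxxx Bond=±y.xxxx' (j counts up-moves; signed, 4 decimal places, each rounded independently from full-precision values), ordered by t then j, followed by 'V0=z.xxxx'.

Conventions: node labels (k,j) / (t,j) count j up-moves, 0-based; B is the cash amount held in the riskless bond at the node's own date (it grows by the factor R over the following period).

(0,0): Delta=-0.8703 Bond=204.1885
(1,0): Delta=-1.0000 Bond=221.0594
(1,1): Delta=-0.5431 Bond=145.5663
V0=93.6652

No-arbitrage ⇒ martingale measure with p* = (R−d)/(u−d) = 0.1964.
Expiry values: V(2,0)=120.4000, V(2,1)=56.3920, V(2,2)=0.0000
(1,0): S=114.3000. Δ = (V_up−V_dn)/(S_up−S_dn) = (56.3920−120.4000)/(166.8780−102.8700) = -1.0000. V = [p*·56.3920 + (1−p*)·120.4000]/1.01 = 106.7594. B = V − Δ·S = 221.0594.
(1,1): S=185.4200. Δ = (V_up−V_dn)/(S_up−S_dn) = (0.0000−56.3920)/(270.7132−166.8780) = -0.5431. V = [p*·0.0000 + (1−p*)·56.3920]/1.01 = 44.8663. B = V − Δ·S = 145.5663.
(0,0): S=127.0000. Δ = (V_up−V_dn)/(S_up−S_dn) = (44.8663−106.7594)/(185.4200−114.3000) = -0.8703. V = [p*·44.8663 + (1−p*)·106.7594]/1.01 = 93.6652. B = V − Δ·S = 204.1885.
As a check, the time-0 holding Δ(0,0)·S0 + B(0,0) comes to 93.6652 — exactly V0.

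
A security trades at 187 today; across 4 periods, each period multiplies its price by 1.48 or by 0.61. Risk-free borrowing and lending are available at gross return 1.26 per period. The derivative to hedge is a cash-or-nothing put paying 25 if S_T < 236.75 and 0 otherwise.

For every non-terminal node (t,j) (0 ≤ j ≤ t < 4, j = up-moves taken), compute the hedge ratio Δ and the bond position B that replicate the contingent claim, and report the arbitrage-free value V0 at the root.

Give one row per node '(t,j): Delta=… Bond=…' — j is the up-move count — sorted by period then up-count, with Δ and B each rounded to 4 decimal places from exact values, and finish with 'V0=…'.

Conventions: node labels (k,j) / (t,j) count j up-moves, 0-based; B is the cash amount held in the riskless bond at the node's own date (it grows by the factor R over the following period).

Risk-neutral probability p* = (R−d)/(u−d) = (1.26−0.61)/(1.48−0.61) = 0.7471.
At maturity the claim pays: V(4,0)=25.0000, V(4,1)=25.0000, V(4,2)=25.0000, V(4,3)=0.0000, V(4,4)=0.0000
  t=3,j=0: stock 42.4454 → up 62.8193 (V=25.0000), down 25.8917 (V=25.0000). Price 19.8413; hedge Δ=0.0000, bond B=19.8413.
  t=3,j=1: stock 102.9824 → up 152.4139 (V=25.0000), down 62.8193 (V=25.0000). Price 19.8413; hedge Δ=0.0000, bond B=19.8413.
  t=3,j=2: stock 249.8589 → up 369.7912 (V=0.0000), down 152.4139 (V=25.0000). Price 5.0173; hedge Δ=-0.1150, bond B=33.7530.
  t=3,j=3: stock 606.2151 → up 897.1984 (V=0.0000), down 369.7912 (V=0.0000). Price 0.0000; hedge Δ=0.0000, bond B=0.0000.
  t=2,j=0: stock 69.5827 → up 102.9824 (V=19.8413), down 42.4454 (V=19.8413). Price 15.7470; hedge Δ=0.0000, bond B=15.7470.
  t=2,j=1: stock 168.8236 → up 249.8589 (V=5.0173), down 102.9824 (V=19.8413). Price 6.9571; hedge Δ=-0.1009, bond B=23.9961.
  t=2,j=2: stock 409.6048 → up 606.2151 (V=0.0000), down 249.8589 (V=5.0173). Price 1.0069; hedge Δ=-0.0141, bond B=6.7740.
  t=1,j=0: stock 114.0700 → up 168.8236 (V=6.9571), down 69.5827 (V=15.7470). Price 7.2856; hedge Δ=-0.0886, bond B=17.3890.
  t=1,j=1: stock 276.7600 → up 409.6048 (V=1.0069), down 168.8236 (V=6.9571). Price 1.9933; hedge Δ=-0.0247, bond B=8.8325.
  t=0,j=0: stock 187.0000 → up 276.7600 (V=1.9933), down 114.0700 (V=7.2856). Price 2.6441; hedge Δ=-0.0325, bond B=8.7272.
Check: Δ(0,0)·S0 + B(0,0) = 2.6441 = V0.

(0,0): Delta=-0.0325 Bond=8.7272
(1,0): Delta=-0.0886 Bond=17.3890
(1,1): Delta=-0.0247 Bond=8.8325
(2,0): Delta=0.0000 Bond=15.7470
(2,1): Delta=-0.1009 Bond=23.9961
(2,2): Delta=-0.0141 Bond=6.7740
(3,0): Delta=0.0000 Bond=19.8413
(3,1): Delta=0.0000 Bond=19.8413
(3,2): Delta=-0.1150 Bond=33.7530
(3,3): Delta=0.0000 Bond=0.0000
V0=2.6441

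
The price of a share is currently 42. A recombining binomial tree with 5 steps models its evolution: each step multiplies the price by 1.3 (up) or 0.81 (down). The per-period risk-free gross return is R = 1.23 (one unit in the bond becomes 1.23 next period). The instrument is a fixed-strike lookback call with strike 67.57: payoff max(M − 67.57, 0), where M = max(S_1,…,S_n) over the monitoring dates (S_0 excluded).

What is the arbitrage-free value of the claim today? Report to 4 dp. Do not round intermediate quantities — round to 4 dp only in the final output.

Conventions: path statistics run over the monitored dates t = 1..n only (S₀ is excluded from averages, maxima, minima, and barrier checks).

price = 19.4295

Under the martingale measure an up-move has probability p* = 0.8571; value the claim as the probability-weighted average of per-path payoffs, discounted 5 periods at R = 1.23.
Enumerate all 2^5 = 32 price paths (U = up ×1.3, D = down ×0.81); each path with k up-moves has probability p*^k·(1−p*)^(5−k).
DDDDD: M=34.0200, payoff=0.0000, prob=0.000059
UDDDD: M=54.6000, payoff=0.0000, prob=0.000357
DUDDD: M=44.2260, payoff=0.0000, prob=0.000357
UUDDD: M=70.9800, payoff=3.4100, prob=0.002142
DDUDD: M=35.8231, payoff=0.0000, prob=0.000357
UDUDD: M=57.4938, payoff=0.0000, prob=0.002142
DUUDD: M=57.4938, payoff=0.0000, prob=0.002142
UUUDD: M=92.2740, payoff=24.7040, prob=0.012852
DDDUD: M=34.0200, payoff=0.0000, prob=0.000357
UDDUD: M=54.6000, payoff=0.0000, prob=0.002142
DUDUD: M=46.5700, payoff=0.0000, prob=0.002142
UUDUD: M=74.7419, payoff=7.1719, prob=0.012852
DDUUD: M=46.5700, payoff=0.0000, prob=0.002142
UDUUD: M=74.7419, payoff=7.1719, prob=0.012852
DUUUD: M=74.7419, payoff=7.1719, prob=0.012852
UUUUD: M=119.9562, payoff=52.3862, prob=0.077111
DDDDU: M=34.0200, payoff=0.0000, prob=0.000357
UDDDU: M=54.6000, payoff=0.0000, prob=0.002142
DUDDU: M=44.2260, payoff=0.0000, prob=0.002142
UUDDU: M=70.9800, payoff=3.4100, prob=0.012852
DDUDU: M=37.7217, payoff=0.0000, prob=0.002142
UDUDU: M=60.5410, payoff=0.0000, prob=0.012852
DUUDU: M=60.5410, payoff=0.0000, prob=0.012852
UUUDU: M=97.1645, payoff=29.5945, prob=0.077111
DDDUU: M=37.7217, payoff=0.0000, prob=0.002142
UDDUU: M=60.5410, payoff=0.0000, prob=0.012852
DUDUU: M=60.5410, payoff=0.0000, prob=0.012852
UUDUU: M=97.1645, payoff=29.5945, prob=0.077111
DDUUU: M=60.5410, payoff=0.0000, prob=0.012852
UDUUU: M=97.1645, payoff=29.5945, prob=0.077111
DUUUU: M=97.1645, payoff=29.5945, prob=0.077111
UUUUU: M=155.9431, payoff=88.3731, prob=0.462664
Price = Σ prob·payoff / R^5 = 54.699960 / 2.815306 = 19.4295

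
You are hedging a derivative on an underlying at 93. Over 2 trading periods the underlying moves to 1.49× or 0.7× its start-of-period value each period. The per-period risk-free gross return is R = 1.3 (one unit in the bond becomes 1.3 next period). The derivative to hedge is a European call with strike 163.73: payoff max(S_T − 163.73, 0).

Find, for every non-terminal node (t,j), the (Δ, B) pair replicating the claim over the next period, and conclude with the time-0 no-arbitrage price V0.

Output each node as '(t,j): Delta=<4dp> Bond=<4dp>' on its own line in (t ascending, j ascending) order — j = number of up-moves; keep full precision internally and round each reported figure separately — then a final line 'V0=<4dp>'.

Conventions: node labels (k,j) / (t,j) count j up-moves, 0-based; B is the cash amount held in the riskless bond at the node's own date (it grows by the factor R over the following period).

The replicating-portfolio and risk-neutral prices coincide; use p* = (1.3−0.7)/(1.49−0.7) = 0.7595 for the latter.
Payoffs at expiry: V(2,0)=0.0000, V(2,1)=0.0000, V(2,2)=42.7393
  t=1,j=0: stock 65.1000 → up 96.9990 (V=0.0000), down 45.5700 (V=0.0000). Price 0.0000; hedge Δ=0.0000, bond B=0.0000.
  t=1,j=1: stock 138.5700 → up 206.4693 (V=42.7393), down 96.9990 (V=0.0000). Price 24.9694; hedge Δ=0.3904, bond B=-29.1310.
  t=0,j=0: stock 93.0000 → up 138.5700 (V=24.9694), down 65.1000 (V=0.0000). Price 14.5878; hedge Δ=0.3399, bond B=-17.0191.
Check: Δ(0,0)·S0 + B(0,0) = 14.5878 = V0.

(0,0): Delta=0.3399 Bond=-17.0191
(1,0): Delta=0.0000 Bond=0.0000
(1,1): Delta=0.3904 Bond=-29.1310
V0=14.5878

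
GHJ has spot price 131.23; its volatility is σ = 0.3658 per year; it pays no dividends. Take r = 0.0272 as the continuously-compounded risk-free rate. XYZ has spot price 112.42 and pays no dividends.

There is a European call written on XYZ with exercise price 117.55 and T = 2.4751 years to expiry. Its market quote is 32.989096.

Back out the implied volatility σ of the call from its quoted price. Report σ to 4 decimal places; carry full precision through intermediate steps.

sigma = 0.4647

At σ = 0.4647 the Black–Scholes value reproduces the quote:
σ√T = 0.4647·√2.4751 = 0.731087
d₁ = (ln(S/K) + (r+σ²/2)T) / (σ√T) = (ln(112.42/117.55) + (0.0272+0.4647²/2)·2.4751) / 0.731087 = (-0.044622 + 0.334567) / 0.731087 = 0.396594
d₂ = d₁ − σ√T = 0.396594 − 0.731087 = -0.334493
e^{−rT} = 0.934893
N(d₁) = 0.654167,  N(d₂) = 0.369004
V = S·N(d₁) − K·e^{−rT}·N(d₂) = 73.541415 − 40.552318 = 32.989096 (matching the quote); vega is positive throughout, so no other σ reproduces this price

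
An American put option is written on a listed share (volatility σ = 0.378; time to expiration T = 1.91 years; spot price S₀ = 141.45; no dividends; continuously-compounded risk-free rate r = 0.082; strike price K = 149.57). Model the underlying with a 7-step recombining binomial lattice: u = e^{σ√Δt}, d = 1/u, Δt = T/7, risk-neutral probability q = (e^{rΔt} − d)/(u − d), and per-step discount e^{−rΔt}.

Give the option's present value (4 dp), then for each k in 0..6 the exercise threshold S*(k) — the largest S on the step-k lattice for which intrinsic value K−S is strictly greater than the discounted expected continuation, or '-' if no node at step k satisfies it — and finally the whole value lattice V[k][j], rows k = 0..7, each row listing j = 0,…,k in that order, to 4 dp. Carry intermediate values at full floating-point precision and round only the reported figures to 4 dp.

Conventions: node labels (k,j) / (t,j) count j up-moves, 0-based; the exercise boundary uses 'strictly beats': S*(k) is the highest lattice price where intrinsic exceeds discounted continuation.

params: Δt=0.27286 u=1.21829 d=0.82082 q=0.50772 e^(-rΔt)=0.97787
t_7 payoffs: 114.0609 96.8660 71.3447 33.4650 0.0000 0.0000 0.0000 0.0000
t_6: node(6,0) S=43.2605 payoff=106.3095 vs cont=103.0001 → 106.3095 [stop]  node(6,1) S=64.2089 payoff=85.3611 vs cont=82.0517 → 85.3611 [stop]  node(6,2) S=95.3014 payoff=54.2686 vs cont=50.9593 → 54.2686 [stop]  node(6,3) S=141.4500 payoff=8.1200 vs cont=16.1095 → 16.1095 [wait]  node(6,4) S=209.9456 payoff=0.0000 vs cont=0.0000 → 0.0000 [wait]  node(6,5) S=311.6094 payoff=0.0000 vs cont=0.0000 → 0.0000 [wait]  node(6,6) S=462.5028 payoff=0.0000 vs cont=0.0000 → 0.0000 [wait]  ⇒ S*(6)=95.3014
t_5: node(5,0) S=52.7040 payoff=96.8660 vs cont=93.5567 → 96.8660 [stop]  node(5,1) S=78.2253 payoff=71.3447 vs cont=68.0353 → 71.3447 [stop]  node(5,2) S=116.1050 payoff=33.4650 vs cont=34.1223 → 34.1223 [wait]  node(5,3) S=172.3276 payoff=0.0000 vs cont=7.7549 → 7.7549 [wait]  node(5,4) S=255.7753 payoff=0.0000 vs cont=0.0000 → 0.0000 [wait]  node(5,5) S=379.6317 payoff=0.0000 vs cont=0.0000 → 0.0000 [wait]  ⇒ S*(5)=78.2253
t_4: node(4,0) S=64.2089 payoff=85.3611 vs cont=82.0517 → 85.3611 [stop]  node(4,1) S=95.3014 payoff=54.2686 vs cont=51.2856 → 54.2686 [stop]  node(4,2) S=141.4500 payoff=8.1200 vs cont=20.2762 → 20.2762 [wait]  node(4,3) S=209.9456 payoff=0.0000 vs cont=3.7331 → 3.7331 [wait]  node(4,4) S=311.6094 payoff=0.0000 vs cont=0.0000 → 0.0000 [wait]  ⇒ S*(4)=95.3014
t_3: node(3,0) S=78.2253 payoff=71.3447 vs cont=68.0353 → 71.3447 [stop]  node(3,1) S=116.1050 payoff=33.4650 vs cont=36.1910 → 36.1910 [wait]  node(3,2) S=172.3276 payoff=0.0000 vs cont=11.6141 → 11.6141 [wait]  node(3,3) S=255.7753 payoff=0.0000 vs cont=1.7971 → 1.7971 [wait]  ⇒ S*(3)=78.2253
t_2: node(2,0) S=95.3014 payoff=54.2686 vs cont=52.3127 → 54.2686 [stop]  node(2,1) S=141.4500 payoff=8.1200 vs cont=23.1881 → 23.1881 [wait]  node(2,2) S=209.9456 payoff=0.0000 vs cont=6.4831 → 6.4831 [wait]  ⇒ S*(2)=95.3014
t_1: node(1,0) S=116.1050 payoff=33.4650 vs cont=37.6367 → 37.6367 [wait]  node(1,1) S=172.3276 payoff=0.0000 vs cont=14.3812 → 14.3812 [wait]  ⇒ S*(1)=-
t_0: node(0,0) S=141.4500 payoff=8.1200 vs cont=25.2579 → 25.2579 [wait]  ⇒ S*(0)=-

price = 25.2579
boundary = - - 95.3014 78.2253 95.3014 78.2253 95.3014
tree:
25.2579
37.6367 14.3812
54.2686 23.1881 6.4831
71.3447 36.1910 11.6141 1.7971
85.3611 54.2686 20.2762 3.7331 0.0000
96.8660 71.3447 34.1223 7.7549 0.0000 0.0000
106.3095 85.3611 54.2686 16.1095 0.0000 0.0000 0.0000
114.0609 96.8660 71.3447 33.4650 0.0000 0.0000 0.0000 0.0000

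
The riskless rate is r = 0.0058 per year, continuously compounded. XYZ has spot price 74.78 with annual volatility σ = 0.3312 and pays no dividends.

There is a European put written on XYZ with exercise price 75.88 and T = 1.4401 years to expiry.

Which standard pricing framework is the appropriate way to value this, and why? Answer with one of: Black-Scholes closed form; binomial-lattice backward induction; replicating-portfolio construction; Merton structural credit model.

framework: Black-Scholes closed form

Key observation: a European-exercise option on XYZ struck at 75.88 — a GBM underlying with constant parameters — admits an analytic price: the data contain no early exercise, no discrete tree, no debt structure.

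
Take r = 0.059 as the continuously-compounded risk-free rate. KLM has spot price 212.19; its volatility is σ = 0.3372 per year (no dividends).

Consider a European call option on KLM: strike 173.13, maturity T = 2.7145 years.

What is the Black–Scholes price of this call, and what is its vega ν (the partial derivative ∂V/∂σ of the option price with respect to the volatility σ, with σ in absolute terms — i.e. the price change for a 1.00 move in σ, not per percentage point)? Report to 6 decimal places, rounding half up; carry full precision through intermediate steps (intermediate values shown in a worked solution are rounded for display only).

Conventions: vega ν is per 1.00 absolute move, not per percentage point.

price = 79.520422
ν = 90.315389

σ√T = 0.3372·√2.7145 = 0.555562
d₁ = (ln(S/K) + (r+σ²/2)T) / (σ√T) = (ln(212.19/173.13) + (0.059+0.3372²/2)·2.7145) / 0.555562 = (0.203439 + 0.314480) / 0.555562 = 0.932244
d₂ = d₁ − σ√T = 0.932244 − 0.555562 = 0.376682
e^{−rT} = 0.852011
N(d₁) = 0.824395,  N(d₂) = 0.646795
Call price V = S·N(d₁) − K·e^{−rT}·N(d₂) = 174.928337 − 95.407915 = 79.520422
φ(d₁) = (1/√(2π))·e^{−d₁²/2} = 0.258340
ν = S·φ(d₁)·√T = 90.315389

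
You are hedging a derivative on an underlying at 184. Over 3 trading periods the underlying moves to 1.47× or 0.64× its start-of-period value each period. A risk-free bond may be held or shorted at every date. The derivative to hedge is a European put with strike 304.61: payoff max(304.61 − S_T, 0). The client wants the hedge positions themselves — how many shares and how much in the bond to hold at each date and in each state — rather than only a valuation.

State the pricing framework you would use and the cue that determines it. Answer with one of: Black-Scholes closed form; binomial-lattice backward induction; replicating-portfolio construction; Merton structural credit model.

Key observation: the task asks for the hedge itself — share and bond holdings at every node of the 3-period tree on spot 184 with factors 1.47/0.64 — which is exactly what the replicating-portfolio construction produces.

framework: replicating-portfolio construction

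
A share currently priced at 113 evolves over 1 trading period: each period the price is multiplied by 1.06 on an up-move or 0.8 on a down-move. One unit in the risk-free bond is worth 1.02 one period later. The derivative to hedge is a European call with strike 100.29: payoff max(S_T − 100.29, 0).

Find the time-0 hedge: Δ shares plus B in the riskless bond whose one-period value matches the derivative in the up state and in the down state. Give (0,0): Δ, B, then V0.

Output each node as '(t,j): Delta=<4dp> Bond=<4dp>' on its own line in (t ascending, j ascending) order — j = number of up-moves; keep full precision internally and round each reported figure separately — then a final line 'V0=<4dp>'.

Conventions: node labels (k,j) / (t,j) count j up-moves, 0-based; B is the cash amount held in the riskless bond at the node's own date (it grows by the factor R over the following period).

Since d<R<u, set p* = (R−d)/(u−d) = 0.8462; price each node as the discounted p*-expectation of its children.
Payoffs at expiry: V(1,0)=0.0000, V(1,1)=19.4900
  t=0,j=0: stock 113.0000 → up 119.7800 (V=19.4900), down 90.4000 (V=0.0000). Price 16.1682; hedge Δ=0.6634, bond B=-58.7934.
Sanity check at the root: Δ(0,0)·S0 + B(0,0) reproduces V0 = 16.1682.

(0,0): Delta=0.6634 Bond=-58.7934
V0=16.1682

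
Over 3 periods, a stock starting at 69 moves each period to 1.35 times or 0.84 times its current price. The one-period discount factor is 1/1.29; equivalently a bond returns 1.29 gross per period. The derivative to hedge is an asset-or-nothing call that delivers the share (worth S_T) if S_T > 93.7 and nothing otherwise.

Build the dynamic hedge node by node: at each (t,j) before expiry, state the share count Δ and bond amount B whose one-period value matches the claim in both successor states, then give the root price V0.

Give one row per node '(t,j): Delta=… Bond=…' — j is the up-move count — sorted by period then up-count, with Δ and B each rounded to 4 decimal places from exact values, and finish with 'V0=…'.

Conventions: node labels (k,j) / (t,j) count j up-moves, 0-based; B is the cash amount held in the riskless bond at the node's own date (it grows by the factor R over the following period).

Under the risk-neutral measure, an up-move has probability p* = (R−d)/(u−d) = 0.8824 and values discount at R = 1.29.
At maturity the claim pays: V(3,0)=0.0000, V(3,1)=0.0000, V(3,2)=105.6321, V(3,3)=169.7659
(2,0): S=48.6864. Δ = (V_up−V_dn)/(S_up−S_dn) = (0.0000−0.0000)/(65.7266−40.8966) = 0.0000. V = [p*·0.0000 + (1−p*)·0.0000]/1.29 = 0.0000. B = V − Δ·S = 0.0000.
(2,1): S=78.2460. Δ = (V_up−V_dn)/(S_up−S_dn) = (105.6321−0.0000)/(105.6321−65.7266) = 2.6471. V = [p*·105.6321 + (1−p*)·0.0000]/1.29 = 72.2518. B = V − Δ·S = -134.8700.
(2,2): S=125.7525. Δ = (V_up−V_dn)/(S_up−S_dn) = (169.7659−105.6321)/(169.7659−105.6321) = 1.0000. V = [p*·169.7659 + (1−p*)·105.6321]/1.29 = 125.7525. B = V − Δ·S = 0.0000.
(1,0): S=57.9600. Δ = (V_up−V_dn)/(S_up−S_dn) = (72.2518−0.0000)/(78.2460−48.6864) = 2.4443. V = [p*·72.2518 + (1−p*)·0.0000]/1.29 = 49.4198. B = V − Δ·S = -92.2503.
(1,1): S=93.1500. Δ = (V_up−V_dn)/(S_up−S_dn) = (125.7525−72.2518)/(125.7525−78.2460) = 1.1262. V = [p*·125.7525 + (1−p*)·72.2518]/1.29 = 92.6033. B = V − Δ·S = -12.3000.
(0,0): S=69.0000. Δ = (V_up−V_dn)/(S_up−S_dn) = (92.6033−49.4198)/(93.1500−57.9600) = 1.2272. V = [p*·92.6033 + (1−p*)·49.4198]/1.29 = 67.8472. B = V − Δ·S = -16.8263.
Verification: the root portfolio costs Δ(0,0)·S0 + B(0,0) = 67.8472, matching V0.

(0,0): Delta=1.2272 Bond=-16.8263
(1,0): Delta=2.4443 Bond=-92.2503
(1,1): Delta=1.1262 Bond=-12.3000
(2,0): Delta=0.0000 Bond=0.0000
(2,1): Delta=2.6471 Bond=-134.8700
(2,2): Delta=1.0000 Bond=0.0000
V0=67.8472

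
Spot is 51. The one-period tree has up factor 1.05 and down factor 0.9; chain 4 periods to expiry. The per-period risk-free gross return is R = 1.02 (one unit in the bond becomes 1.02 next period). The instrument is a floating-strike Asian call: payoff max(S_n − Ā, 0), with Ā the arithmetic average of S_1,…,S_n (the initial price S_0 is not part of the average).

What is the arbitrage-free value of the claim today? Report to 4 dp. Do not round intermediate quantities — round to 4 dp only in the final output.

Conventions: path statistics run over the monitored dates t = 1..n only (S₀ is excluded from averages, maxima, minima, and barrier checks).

price = 2.1734

No-arbitrage gives p* = (R−d)/(u−d) = 0.8000: enumerate every path, weight its payoff by its p*-probability, and discount by R^4.
Enumerate all 2^4 = 16 price paths (U = up ×1.05, D = down ×0.9); each path with k up-moves has probability p*^k·(1−p*)^(4−k).
DDDD: Ā=39.4625, payoff=0.0000, prob=0.001600
UDDD: Ā=46.0396, payoff=0.0000, prob=0.006400
DUDD: Ā=44.1271, payoff=0.0000, prob=0.006400
UUDD: Ā=51.4816, payoff=0.0000, prob=0.025600
DDUD: Ā=42.4059, payoff=0.0000, prob=0.006400
UDUD: Ā=49.4735, payoff=0.0000, prob=0.025600
DUUD: Ā=47.5610, payoff=0.0000, prob=0.025600
UUUD: Ā=55.4878, payoff=0.0000, prob=0.102400
DDDU: Ā=40.8567, payoff=0.0000, prob=0.006400
UDDU: Ā=47.6662, payoff=0.0000, prob=0.025600
DUDU: Ā=45.7537, payoff=0.0000, prob=0.025600
UUDU: Ā=53.3793, payoff=0.0000, prob=0.102400
DDUU: Ā=44.0324, payoff=1.5118, prob=0.025600
UDUU: Ā=51.3712, payoff=1.7638, prob=0.102400
DUUU: Ā=49.4587, payoff=3.6763, prob=0.102400
UUUU: Ā=57.7018, payoff=4.2890, prob=0.409600
Price = Σ prob·payoff / R^4 = 2.352552 / 1.082432 = 2.1734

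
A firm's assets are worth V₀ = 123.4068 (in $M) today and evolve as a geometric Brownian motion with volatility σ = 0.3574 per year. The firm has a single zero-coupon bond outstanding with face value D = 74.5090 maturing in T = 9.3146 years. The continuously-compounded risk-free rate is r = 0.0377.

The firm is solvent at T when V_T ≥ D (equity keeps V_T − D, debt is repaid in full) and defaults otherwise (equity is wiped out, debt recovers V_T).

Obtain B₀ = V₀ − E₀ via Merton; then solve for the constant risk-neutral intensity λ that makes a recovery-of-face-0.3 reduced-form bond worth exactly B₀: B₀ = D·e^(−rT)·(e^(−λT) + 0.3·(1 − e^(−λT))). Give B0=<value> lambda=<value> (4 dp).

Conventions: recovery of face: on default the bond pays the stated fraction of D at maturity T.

Equity is a call on the firm's assets struck at D = 74.5090:
d₁ = [ln(V₀/D) + (r + σ²/2)T] / (σ√T)
   = [ln(123.4068/74.5090) + (0.0377 + 0.5·0.3574²)·9.3146] / (0.3574·√9.3146)
   = [0.504566 + 0.946060] / 1.090779 = 1.329899
d₂ = d₁ − σ√T = 1.329899 − 1.090779 = 0.239121
N(d₁) = 0.908224,  N(d₂) = 0.594494,  e^(−rT) = 0.703871
E₀ = V₀·N(d₁) − D·e^(−rT)·N(d₂)
   = 123.4068·0.908224 − 74.5090·0.703871·0.594494 = 80.902987
B₀ = V₀ − E₀ = 123.4068 − 80.902987 = 42.503813
e^(−λT) = (B₀·e^(rT)/D − 0.3)/(1 − 0.3) = (42.5038·1.420715/74.5090 − 0.3)/0.7 = 0.72921383
λ = −ln(0.72921383)/9.3146 = 0.033903

B0=42.5038 lambda=0.0339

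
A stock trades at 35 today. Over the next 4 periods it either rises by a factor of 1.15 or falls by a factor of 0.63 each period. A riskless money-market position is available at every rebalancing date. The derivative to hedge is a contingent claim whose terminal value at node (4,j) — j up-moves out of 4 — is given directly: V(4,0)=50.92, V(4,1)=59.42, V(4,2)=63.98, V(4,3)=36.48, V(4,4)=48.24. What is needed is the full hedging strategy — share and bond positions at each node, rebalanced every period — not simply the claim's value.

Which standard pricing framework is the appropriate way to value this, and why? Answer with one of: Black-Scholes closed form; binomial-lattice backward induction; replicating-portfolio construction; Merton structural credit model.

Key observation: the task asks for the hedge itself — share and bond holdings at every node of the 4-period tree on spot 35 with factors 1.15/0.63 — which is exactly what the replicating-portfolio construction produces.

framework: replicating-portfolio construction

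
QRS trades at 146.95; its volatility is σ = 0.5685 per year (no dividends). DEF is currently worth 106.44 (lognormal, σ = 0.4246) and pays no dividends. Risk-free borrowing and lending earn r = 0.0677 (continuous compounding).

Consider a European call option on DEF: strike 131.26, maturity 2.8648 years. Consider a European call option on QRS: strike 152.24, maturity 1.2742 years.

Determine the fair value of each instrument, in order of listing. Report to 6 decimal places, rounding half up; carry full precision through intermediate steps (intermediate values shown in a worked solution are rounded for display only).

price(DEF call K=131.26) = 29.275737
price(QRS call K=152.24) = 39.823156

[DEF call K=131.26]
σ√T = 0.4246·√2.8648 = 0.718666
d₁ = (ln(S/K) + (r+σ²/2)T) / (σ√T) = (ln(106.44/131.26) + (0.0677+0.4246²/2)·2.8648) / 0.718666 = (-0.209599 + 0.452187) / 0.718666 = 0.337554
d₂ = d₁ − σ√T = 0.337554 − 0.718666 = -0.381112
e^{−rT} = 0.823702
N(d₁) = 0.632150,  N(d₂) = 0.351560
price = S·N(d₁) − K·e^{−rT}·N(d₂) = 67.286092 − 38.010355 = 29.275737
[QRS call K=152.24]
σ√T = 0.5685·√1.2742 = 0.641725
d₁ = (ln(S/K) + (r+σ²/2)T) / (σ√T) = (ln(146.95/152.24) + (0.0677+0.5685²/2)·1.2742) / 0.641725 = (-0.035366 + 0.292169) / 0.641725 = 0.400176
d₂ = d₁ − σ√T = 0.400176 − 0.641725 = -0.241549
e^{−rT} = 0.917353
N(d₁) = 0.655487,  N(d₂) = 0.404565
price = S·N(d₁) − K·e^{−rT}·N(d₂) = 96.323763 − 56.500607 = 39.823156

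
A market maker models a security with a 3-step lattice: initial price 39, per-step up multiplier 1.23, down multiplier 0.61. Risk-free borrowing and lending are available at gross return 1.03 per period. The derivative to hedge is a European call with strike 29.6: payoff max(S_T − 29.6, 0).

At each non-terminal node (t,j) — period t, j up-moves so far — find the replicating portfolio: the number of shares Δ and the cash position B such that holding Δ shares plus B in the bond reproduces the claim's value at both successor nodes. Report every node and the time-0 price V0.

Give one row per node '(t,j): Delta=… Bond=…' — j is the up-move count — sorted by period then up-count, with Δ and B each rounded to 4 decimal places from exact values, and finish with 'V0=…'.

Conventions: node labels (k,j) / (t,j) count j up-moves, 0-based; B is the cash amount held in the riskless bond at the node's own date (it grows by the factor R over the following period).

(0,0): Delta=0.7633 Bond=-14.9459
(1,0): Delta=0.2850 Bond=-4.0156
(1,1): Delta=0.8763 Bond=-20.8128
(2,0): Delta=0.0000 Bond=0.0000
(2,1): Delta=0.3523 Bond=-6.1056
(2,2): Delta=1.0000 Bond=-28.7379
V0=14.8232

No-arbitrage ⇒ martingale measure with p* = (R−d)/(u−d) = 0.6774.
Terminal payoffs: V(3,0)=0.0000, V(3,1)=0.0000, V(3,2)=6.3919, V(3,3)=42.9738
(2,0): S=14.5119. Δ = (V_up−V_dn)/(S_up−S_dn) = (0.0000−0.0000)/(17.8496−8.8523) = 0.0000. V = [p*·0.0000 + (1−p*)·0.0000]/1.03 = 0.0000. B = V − Δ·S = 0.0000.
(2,1): S=29.2617. Δ = (V_up−V_dn)/(S_up−S_dn) = (6.3919−0.0000)/(35.9919−17.8496) = 0.3523. V = [p*·6.3919 + (1−p*)·0.0000]/1.03 = 4.2039. B = V − Δ·S = -6.1056.
(2,2): S=59.0031. Δ = (V_up−V_dn)/(S_up−S_dn) = (42.9738−6.3919)/(72.5738−35.9919) = 1.0000. V = [p*·42.9738 + (1−p*)·6.3919]/1.03 = 30.2652. B = V − Δ·S = -28.7379.
(1,0): S=23.7900. Δ = (V_up−V_dn)/(S_up−S_dn) = (4.2039−0.0000)/(29.2617−14.5119) = 0.2850. V = [p*·4.2039 + (1−p*)·0.0000]/1.03 = 2.7648. B = V − Δ·S = -4.0156.
(1,1): S=47.9700. Δ = (V_up−V_dn)/(S_up−S_dn) = (30.2652−4.2039)/(59.0031−29.2617) = 0.8763. V = [p*·30.2652 + (1−p*)·4.2039]/1.03 = 21.2217. B = V − Δ·S = -20.8128.
(0,0): S=39.0000. Δ = (V_up−V_dn)/(S_up−S_dn) = (21.2217−2.7648)/(47.9700−23.7900) = 0.7633. V = [p*·21.2217 + (1−p*)·2.7648]/1.03 = 14.8232. B = V − Δ·S = -14.9459.
Verification: the root portfolio costs Δ(0,0)·S0 + B(0,0) = 14.8232, matching V0.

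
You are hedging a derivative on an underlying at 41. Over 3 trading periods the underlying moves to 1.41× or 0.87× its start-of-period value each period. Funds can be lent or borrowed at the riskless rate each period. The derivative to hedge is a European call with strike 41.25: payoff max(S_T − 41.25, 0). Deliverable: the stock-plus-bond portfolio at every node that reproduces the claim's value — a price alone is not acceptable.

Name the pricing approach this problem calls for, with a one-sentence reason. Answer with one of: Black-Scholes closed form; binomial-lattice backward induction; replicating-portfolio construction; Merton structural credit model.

framework: replicating-portfolio construction

Key observation: a price alone would not answer the question — the per-node share/bond construction on the spot-41, 1.41/0.87 tree is required, and only the replicating-portfolio method yields it.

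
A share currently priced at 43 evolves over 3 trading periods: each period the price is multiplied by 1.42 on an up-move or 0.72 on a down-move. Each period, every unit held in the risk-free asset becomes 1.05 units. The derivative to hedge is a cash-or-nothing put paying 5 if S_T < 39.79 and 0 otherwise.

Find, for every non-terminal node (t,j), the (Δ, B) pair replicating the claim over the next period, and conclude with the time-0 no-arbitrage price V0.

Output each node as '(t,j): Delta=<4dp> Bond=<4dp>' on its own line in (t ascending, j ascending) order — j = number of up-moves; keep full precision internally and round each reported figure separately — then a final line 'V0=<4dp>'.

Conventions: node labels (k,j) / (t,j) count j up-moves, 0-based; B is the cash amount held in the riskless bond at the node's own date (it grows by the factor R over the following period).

The replicating-portfolio and risk-neutral prices coincide; use p* = (1.05−0.72)/(1.42−0.72) = 0.4714 for the latter.
Terminal payoffs: V(3,0)=5.0000, V(3,1)=5.0000, V(3,2)=0.0000, V(3,3)=0.0000
Node (2,0) S=22.2912: V=(p*·5.0000+(1−p*)·5.0000)/1.05=4.7619; Δ=(5.0000−5.0000)/(31.6535−16.0497)=0.0000; B=V−Δ·S=4.7619
Node (2,1) S=43.9632: V=(p*·0.0000+(1−p*)·5.0000)/1.05=2.5170; Δ=(0.0000−5.0000)/(62.4277−31.6535)=-0.1625; B=V−Δ·S=9.6599
Node (2,2) S=86.7052: V=(p*·0.0000+(1−p*)·0.0000)/1.05=0.0000; Δ=(0.0000−0.0000)/(123.1214−62.4277)=0.0000; B=V−Δ·S=0.0000
Node (1,0) S=30.9600: V=(p*·2.5170+(1−p*)·4.7619)/1.05=3.5272; Δ=(2.5170−4.7619)/(43.9632−22.2912)=-0.1036; B=V−Δ·S=6.7342
Node (1,1) S=61.0600: V=(p*·0.0000+(1−p*)·2.5170)/1.05=1.2671; Δ=(0.0000−2.5170)/(86.7052−43.9632)=-0.0589; B=V−Δ·S=4.8628
Node (0,0) S=43.0000: V=(p*·1.2671+(1−p*)·3.5272)/1.05=2.3445; Δ=(1.2671−3.5272)/(61.0600−30.9600)=-0.0751; B=V−Δ·S=5.5733
As a check, the time-0 holding Δ(0,0)·S0 + B(0,0) comes to 2.3445 — exactly V0.

(0,0): Delta=-0.0751 Bond=5.5733
(1,0): Delta=-0.1036 Bond=6.7342
(1,1): Delta=-0.0589 Bond=4.8628
(2,0): Delta=0.0000 Bond=4.7619
(2,1): Delta=-0.1625 Bond=9.6599
(2,2): Delta=0.0000 Bond=0.0000
V0=2.3445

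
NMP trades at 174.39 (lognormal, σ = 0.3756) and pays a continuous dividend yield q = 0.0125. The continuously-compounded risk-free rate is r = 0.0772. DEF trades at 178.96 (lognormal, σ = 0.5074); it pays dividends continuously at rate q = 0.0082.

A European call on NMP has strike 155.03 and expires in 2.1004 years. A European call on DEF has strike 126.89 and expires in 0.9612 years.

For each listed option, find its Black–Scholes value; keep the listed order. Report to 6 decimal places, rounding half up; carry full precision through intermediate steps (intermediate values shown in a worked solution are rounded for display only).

price(NMP call K=155.03) = 54.724052
price(DEF call K=126.89) = 67.870229

[NMP call K=155.03]
σ√T = 0.3756·√2.1004 = 0.544348
d₁ = (ln(S/K) + (r−q+σ²/2)T) / (σ√T) = (ln(174.39/155.03) + (0.0772−0.0125+0.3756²/2)·2.1004) / 0.544348 = (0.117676 + 0.284053) / 0.544348 = 0.738000
d₂ = d₁ − σ√T = 0.738000 − 0.544348 = 0.193652
e^{−rT} = 0.850313
e^{−qT} = 0.974087
N(d₁) = 0.769743,  N(d₂) = 0.576776
price = S·e^{−qT}·N(d₁) − K·e^{−rT}·N(d₂) = 130.756951 − 76.032899 = 54.724052
[DEF call K=126.89]
σ√T = 0.5074·√0.9612 = 0.497459
d₁ = (ln(S/K) + (r−q+σ²/2)T) / (σ√T) = (ln(178.96/126.89) + (0.0772−0.0082+0.5074²/2)·0.9612) / 0.497459 = (0.343842 + 0.190056) / 0.497459 = 1.073249
d₂ = d₁ − σ√T = 1.073249 − 0.497459 = 0.575790
e^{−rT} = 0.928482
e^{−qT} = 0.992149
N(d₁) = 0.858420,  N(d₂) = 0.717621
price = S·e^{−qT}·N(d₁) − K·e^{−rT}·N(d₂) = 152.416814 − 84.546584 = 67.870229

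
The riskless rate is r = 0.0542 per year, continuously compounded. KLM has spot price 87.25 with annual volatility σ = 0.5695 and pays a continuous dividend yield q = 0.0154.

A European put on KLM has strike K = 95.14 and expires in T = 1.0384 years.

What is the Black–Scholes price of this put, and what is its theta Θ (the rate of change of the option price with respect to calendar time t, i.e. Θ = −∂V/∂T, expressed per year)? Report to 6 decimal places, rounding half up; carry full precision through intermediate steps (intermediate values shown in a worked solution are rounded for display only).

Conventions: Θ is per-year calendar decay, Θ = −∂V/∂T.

σ√T = 0.5695·√1.0384 = 0.580331
d₁ = (ln(S/K) + (r−q+σ²/2)T) / (σ√T) = (ln(87.25/95.14) + (0.0542−0.0154+0.5695²/2)·1.0384) / 0.580331 = (-0.086572 + 0.208682) / 0.580331 = 0.210415
d₂ = d₁ − σ√T = 0.210415 − 0.580331 = -0.369917
e^{−rT} = 0.945273
e^{−qT} = 0.984136
N(−d₁) = 0.416672,  N(−d₂) = 0.644278
Put price V = K·e^{−rT}·N(−d₂) − S·e^{−qT}·N(−d₁) = 57.942017 − 35.777897 = 22.164121
φ(d₁) = (1/√(2π))·e^{−d₁²/2} = 0.390208
Θ = −S·e^{−qT}·φ(d₁)·σ/(2√T) − q·S·e^{−qT}·N(−d₁) + r·K·e^{−rT}·N(−d₂) = −9.362630 − 0.550980 + 3.140457 = -6.773153

price = 22.164121
Θ = -6.773153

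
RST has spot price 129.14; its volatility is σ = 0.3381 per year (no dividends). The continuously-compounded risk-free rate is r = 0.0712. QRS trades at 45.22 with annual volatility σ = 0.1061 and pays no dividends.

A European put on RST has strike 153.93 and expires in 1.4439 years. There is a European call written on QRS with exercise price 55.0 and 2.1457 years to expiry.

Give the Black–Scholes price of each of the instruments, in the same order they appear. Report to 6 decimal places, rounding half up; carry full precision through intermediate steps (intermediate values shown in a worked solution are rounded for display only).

price(RST put K=153.93) = 26.788678
price(QRS call K=55.0) = 1.977323

[RST put K=153.93]
σ√T = 0.3381·√1.4439 = 0.406269
d₁ = (ln(S/K) + (r+σ²/2)T) / (σ√T) = (ln(129.14/153.93) + (0.0712+0.3381²/2)·1.4439) / 0.406269 = (-0.175601 + 0.185333) / 0.406269 = 0.023955
d₂ = d₁ − σ√T = 0.023955 − 0.406269 = -0.382314
e^{−rT} = 0.902302
N(−d₁) = 0.490444,  N(−d₂) = 0.648886
price = K·e^{−rT}·N(−d₂) − S·N(−d₁) = 90.124661 − 63.335983 = 26.788678
[QRS call K=55.0]
σ√T = 0.1061·√2.1457 = 0.155417
d₁ = (ln(S/K) + (r+σ²/2)T) / (σ√T) = (ln(45.22/55.0) + (0.0712+0.1061²/2)·2.1457) / 0.155417 = (-0.195794 + 0.164851) / 0.155417 = -0.199093
d₂ = d₁ − σ√T = -0.199093 − 0.155417 = -0.354511
e^{−rT} = 0.858324
N(d₁) = 0.421095,  N(d₂) = 0.361478
price = S·N(d₁) − K·e^{−rT}·N(d₂) = 19.041911 − 17.064588 = 1.977323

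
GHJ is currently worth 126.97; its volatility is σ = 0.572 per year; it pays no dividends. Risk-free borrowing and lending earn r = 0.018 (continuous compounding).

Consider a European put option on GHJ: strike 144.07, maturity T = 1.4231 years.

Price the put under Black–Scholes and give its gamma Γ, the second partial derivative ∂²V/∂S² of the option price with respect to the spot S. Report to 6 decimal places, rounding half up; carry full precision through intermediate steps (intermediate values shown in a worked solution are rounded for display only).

σ√T = 0.572·√1.4231 = 0.682360
d₁ = (ln(S/K) + (r+σ²/2)T) / (σ√T) = (ln(126.97/144.07) + (0.018+0.572²/2)·1.4231) / 0.682360 = (-0.126348 + 0.258424) / 0.682360 = 0.193556
d₂ = d₁ − σ√T = 0.193556 − 0.682360 = -0.488804
e^{−rT} = 0.974710
N(−d₁) = 0.423262,  N(−d₂) = 0.687510
Put price V = K·e^{−rT}·N(−d₂) − S·N(−d₁) = 96.544520 − 53.741534 = 42.802986
φ(d₁) = (1/√(2π))·e^{−d₁²/2} = 0.391539
Γ = φ(d₁) / (S·σ·√T) = 0.004519

price = 42.802986
Γ = 0.004519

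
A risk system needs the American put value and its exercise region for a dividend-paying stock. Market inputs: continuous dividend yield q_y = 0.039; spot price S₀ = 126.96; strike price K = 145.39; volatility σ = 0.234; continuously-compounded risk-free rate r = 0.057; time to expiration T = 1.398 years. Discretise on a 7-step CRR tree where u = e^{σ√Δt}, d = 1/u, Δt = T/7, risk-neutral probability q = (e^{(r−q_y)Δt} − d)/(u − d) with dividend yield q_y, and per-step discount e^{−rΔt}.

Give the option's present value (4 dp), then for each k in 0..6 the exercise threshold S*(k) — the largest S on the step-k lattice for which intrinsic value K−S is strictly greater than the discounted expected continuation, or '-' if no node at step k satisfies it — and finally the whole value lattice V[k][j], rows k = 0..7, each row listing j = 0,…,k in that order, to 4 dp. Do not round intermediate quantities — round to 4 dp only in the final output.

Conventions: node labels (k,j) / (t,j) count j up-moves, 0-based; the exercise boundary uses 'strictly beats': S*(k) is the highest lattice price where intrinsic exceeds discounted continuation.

Δt=0.19971  u=1.11024  d=0.90071  q=0.49107  discount=0.98868
step 7 (expiry): payoffs max(K−S,0) = 84.3298 70.1257 52.6173 31.0360 4.4344 0.0000 0.0000 0.0000
step 6: (k=6,j=0): S=67.7912, K−S=77.5988, hold=76.4790 ⇒ V=77.5988 exercise | (k=6,j=1): S=83.5612, K−S=61.8288, hold=60.8314 ⇒ V=61.8288 exercise | (k=6,j=2): S=102.9997, K−S=42.3903, hold=41.5438 ⇒ V=42.3903 exercise | (k=6,j=3): S=126.9600, K−S=18.4300, hold=17.7693 ⇒ V=18.4300 exercise | (k=6,j=4): S=156.4941, K−S=0.0000, hold=2.2312 ⇒ V=2.2312 continue | (k=6,j=5): S=192.8986, K−S=0.0000, hold=0.0000 ⇒ V=0.0000 continue | (k=6,j=6): S=237.7718, K−S=0.0000, hold=0.0000 ⇒ V=0.0000 continue  boundary S*=126.9600
step 5: (k=5,j=0): S=75.2643, K−S=70.1257, hold=69.0639 ⇒ V=70.1257 exercise | (k=5,j=1): S=92.7727, K−S=52.6173, hold=51.6914 ⇒ V=52.6173 exercise | (k=5,j=2): S=114.3540, K−S=31.0360, hold=30.2775 ⇒ V=31.0360 exercise | (k=5,j=3): S=140.9556, K−S=4.4344, hold=10.3567 ⇒ V=10.3567 continue | (k=5,j=4): S=173.7455, K−S=0.0000, hold=1.1227 ⇒ V=1.1227 continue | (k=5,j=5): S=214.1631, K−S=0.0000, hold=0.0000 ⇒ V=0.0000 continue  boundary S*=114.3540
step 4: (k=4,j=0): S=83.5612, K−S=61.8288, hold=60.8314 ⇒ V=61.8288 exercise | (k=4,j=1): S=102.9997, K−S=42.3903, hold=41.5438 ⇒ V=42.3903 exercise | (k=4,j=2): S=126.9600, K−S=18.4300, hold=20.6447 ⇒ V=20.6447 continue | (k=4,j=3): S=156.4941, K−S=0.0000, hold=5.7563 ⇒ V=5.7563 continue | (k=4,j=4): S=192.8986, K−S=0.0000, hold=0.5649 ⇒ V=0.5649 continue  boundary S*=102.9997
step 3: (k=3,j=0): S=92.7727, K−S=52.6173, hold=51.6914 ⇒ V=52.6173 exercise | (k=3,j=1): S=114.3540, K−S=31.0360, hold=31.3528 ⇒ V=31.3528 continue | (k=3,j=2): S=140.9556, K−S=4.4344, hold=13.1826 ⇒ V=13.1826 continue | (k=3,j=3): S=173.7455, K−S=0.0000, hold=3.1707 ⇒ V=3.1707 continue  boundary S*=92.7727
step 2: (k=2,j=0): S=102.9997, K−S=42.3903, hold=41.6976 ⇒ V=42.3903 exercise | (k=2,j=1): S=126.9600, K−S=18.4300, hold=22.1761 ⇒ V=22.1761 continue | (k=2,j=2): S=156.4941, K−S=0.0000, hold=8.1725 ⇒ V=8.1725 continue  boundary S*=102.9997
step 1: (k=1,j=0): S=114.3540, K−S=31.0360, hold=32.0963 ⇒ V=32.0963 continue | (k=1,j=1): S=140.9556, K−S=4.4344, hold=15.1262 ⇒ V=15.1262 continue  boundary S*=-
step 0: (k=0,j=0): S=126.9600, K−S=18.4300, hold=23.4938 ⇒ V=23.4938 continue  boundary S*=-

price = 23.4938
boundary = - - 102.9997 92.7727 102.9997 114.3540 126.9600
tree:
23.4938
32.0963 15.1262
42.3903 22.1761 8.1725
52.6173 31.3528 13.1826 3.1707
61.8288 42.3903 20.6447 5.7563 0.5649
70.1257 52.6173 31.0360 10.3567 1.1227 0.0000
77.5988 61.8288 42.3903 18.4300 2.2312 0.0000 0.0000
84.3298 70.1257 52.6173 31.0360 4.4344 0.0000 0.0000 0.0000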